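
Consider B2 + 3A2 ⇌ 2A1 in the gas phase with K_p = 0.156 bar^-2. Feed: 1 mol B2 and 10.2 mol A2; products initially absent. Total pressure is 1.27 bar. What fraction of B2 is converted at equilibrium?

Let X = conversion of B2 (basis 1 mol B2); extent of reaction ξ = X.
Mole table: n_B2 = 1 − X; n_A2 = 10.2 − 3X; n_A1 = 2X.
Total moles n_T = 11.2 − 2X.
With p_i = (n_i/n_T)P, K_p = p_A1^2 / (p_B2 p_A2^3).
Equating to 0.156 bar^-2 and solving on 0 < X < 1: X = 0.466.

X = 0.466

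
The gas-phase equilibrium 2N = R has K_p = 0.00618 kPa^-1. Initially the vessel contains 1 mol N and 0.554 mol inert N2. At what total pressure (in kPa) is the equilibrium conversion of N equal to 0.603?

Let X = conversion of N (basis 1 mol N); extent of reaction ξ = 0.5X.
At extent ξ: n_N = 1 − X; n_R = 0.5X; n_I = 0.554 (inert).
Summing: n_T = 1.55 − 0.5X.
K_p = p_R / (p_N^2) with p_i = (n_i/n_T)·P.
At X = 0.603: the mole-fraction product g(X) = Π y_i^ν_i = 2.396. Since K_p = g(X)·P^{-1}, P = (g/K_p)^(1/1) = (2.396/0.00618)^(1/1) = 388 kPa.

P = 388 kPa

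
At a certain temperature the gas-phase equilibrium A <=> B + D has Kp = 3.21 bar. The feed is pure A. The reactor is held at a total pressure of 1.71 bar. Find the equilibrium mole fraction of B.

y_B = 0.447

Take 1 mol A as basis and let X be its fractional conversion, so ξ = X.
Moles: n_A = 1 − X; n_B = X; n_D = X.
n_T = Σnᵢ = 1 + X.
y_i = n_i/n_T, p_i = y_i·P. Kp = p_B p_D / (p_A).
Setting this equal to 3.21 bar and taking the physical root (0 < X < 1) gives X = 0.808.
Then n_B = 0.808, n_T = 1.81, so y_B = 0.447.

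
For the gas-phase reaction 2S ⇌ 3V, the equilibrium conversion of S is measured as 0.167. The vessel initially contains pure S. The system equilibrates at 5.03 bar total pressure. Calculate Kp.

Kp = 0.105 bar

Let X = conversion of S (basis 1 mol S); extent of reaction ξ = 0.5X.
Moles: n_S = 1 − X; n_V = 1.5X.
n_T = Σnᵢ = 1 + 0.5X.
At X = 0.167: n_S = 0.833, n_V = 0.251, n_T = 1.08.
p_i = (n_i/n_T)·P. Kp = p_V^3 / (p_S^2) = 0.105 bar.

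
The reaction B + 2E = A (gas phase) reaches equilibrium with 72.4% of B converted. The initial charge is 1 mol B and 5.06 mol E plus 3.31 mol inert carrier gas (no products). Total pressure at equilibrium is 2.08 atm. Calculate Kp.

Kp = 2.92 atm^-2

Let X = conversion of B (basis 1 mol B); extent of reaction ξ = X.
Mole table: n_B = 1 − X; n_E = 5.06 − 2X; n_A = X; n_I = 3.31 (inert).
n_T = Σnᵢ = 9.37 − 2X.
At X = 0.724: n_B = 0.276, n_E = 3.61, n_A = 0.724, n_T = 7.92.
p_i = (n_i/n_T)·P. Kp = p_A / (p_B p_E^2) = 2.92 atm^-2.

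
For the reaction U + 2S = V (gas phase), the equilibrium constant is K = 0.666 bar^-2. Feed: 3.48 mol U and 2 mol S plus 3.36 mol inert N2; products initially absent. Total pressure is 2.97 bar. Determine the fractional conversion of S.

X = 0.401

Basis: 2 mol S initially; let X = conversion of S. Extent ξ = X.
Moles: n_U = 3.48 − X; n_S = 2 − 2X; n_V = X; n_I = 3.36 (inert).
n_T = Σnᵢ = 8.84 − 2X.
Mole fractions y_i = n_i/n_T; K = p_V / (p_U p_S^2) with p_i = y_i·P.
This yields a degree-3 equation in X; solving on (0,1), X = 0.401.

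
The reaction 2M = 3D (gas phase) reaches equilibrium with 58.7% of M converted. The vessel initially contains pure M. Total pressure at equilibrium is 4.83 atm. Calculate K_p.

K_p = 14.9 atm

Take 1 mol M as basis and let X be its fractional conversion, so ξ = 0.5X.
Moles: n_M = 1 − X; n_D = 1.5X.
n_T = Σnᵢ = 1 + 0.5X.
At X = 0.587: n_M = 0.413, n_D = 0.88, n_T = 1.29.
p_i = (n_i/n_T)·P. K_p = p_D^3 / (p_M^2) = 14.9 atm.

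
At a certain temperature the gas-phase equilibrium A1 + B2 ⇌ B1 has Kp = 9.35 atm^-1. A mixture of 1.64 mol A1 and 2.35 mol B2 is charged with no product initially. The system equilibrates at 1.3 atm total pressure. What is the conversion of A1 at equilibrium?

Let X = conversion of A1 (basis 1.64 mol A1); extent of reaction ξ = 1.64X.
Species balance: n_A1 = 1.64 − 1.64X; n_B2 = 2.35 − 1.64X; n_B1 = 1.64X.
n_T = Σnᵢ = 3.99 − 1.64X.
y_i = n_i/n_T, p_i = y_i·P. Kp = p_B1 / (p_A1 p_B2).
Equating to 9.35 atm^-1 and solving on 0 < X < 1: X = 0.822.

X = 0.822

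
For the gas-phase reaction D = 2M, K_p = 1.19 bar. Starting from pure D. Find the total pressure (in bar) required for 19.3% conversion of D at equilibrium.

P = 7.69 bar

Let X = conversion of D (basis 1 mol D); extent of reaction ξ = X.
Mole table: n_D = 1 − X; n_M = 2X.
n_T = Σnᵢ = 1 + X.
K_p = p_M^2 / (p_D) with p_i = (n_i/n_T)·P.
At X = 0.193: the mole-fraction product g(X) = Π y_i^ν_i = 0.1548. Since K_p = g(X)·P^{1}, P = (K_p/g)^(1/1) = (1.19/0.1548)^(1/1) = 7.69 bar.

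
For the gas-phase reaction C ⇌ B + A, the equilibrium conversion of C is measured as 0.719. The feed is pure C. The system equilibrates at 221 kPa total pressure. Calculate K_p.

Let X = conversion of C (basis 1 mol C); extent of reaction ξ = X.
Moles: n_C = 1 − X; n_B = X; n_A = X.
Summing: n_T = 1 + X.
At X = 0.719: n_C = 0.281, n_B = 0.719, n_A = 0.719, n_T = 1.72.
p_i = (n_i/n_T)·P. K_p = p_B p_A / (p_C) = 237 kPa.

K_p = 237 kPa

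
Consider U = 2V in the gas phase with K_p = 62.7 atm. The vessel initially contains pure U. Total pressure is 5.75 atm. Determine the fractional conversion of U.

Take 1 mol U as basis and let X be its fractional conversion, so ξ = X.
Mole table: n_U = 1 − X; n_V = 2X.
n_T = Σnᵢ = 1 + X.
Mole fractions y_i = n_i/n_T; K_p = p_V^2 / (p_U) with p_i = y_i·P.
This yields a degree-2 equation in X; solving on (0,1), X = 0.855.

X = 0.855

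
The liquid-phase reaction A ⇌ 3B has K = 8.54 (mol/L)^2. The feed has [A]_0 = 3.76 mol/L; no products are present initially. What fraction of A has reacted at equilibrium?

X = 0.255

Let X = conversion of A; extent ξ = 3.76·X mol/L.
Concentrations: [A] = 3.76 − 3.76X; [B] = 11.3X.
K = [B]^3 / ([A]).
Setting equal to 8.54 and solving for X on (0,1) gives X = 0.255.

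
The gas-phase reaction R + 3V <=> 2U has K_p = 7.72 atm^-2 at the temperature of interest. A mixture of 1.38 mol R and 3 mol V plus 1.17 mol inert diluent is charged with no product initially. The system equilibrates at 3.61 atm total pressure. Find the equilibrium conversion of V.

Take 3 mol V as basis and let X be its fractional conversion, so ξ = X.
At extent ξ: n_R = 1.38 − X; n_V = 3 − 3X; n_U = 2X; n_I = 1.17 (inert).
Total moles n_T = 5.55 − 2X.
Mole fractions y_i = n_i/n_T; K_p = p_U^2 / (p_R p_V^3) with p_i = y_i·P.
This yields a degree-4 equation in X; solving on (0,1), X = 0.728.

X = 0.728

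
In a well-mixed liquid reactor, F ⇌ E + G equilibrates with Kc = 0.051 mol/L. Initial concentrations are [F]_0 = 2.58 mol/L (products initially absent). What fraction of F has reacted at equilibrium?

X = 0.131

Let X = conversion of F; extent ξ = 2.58·X mol/L.
Concentrations: [F] = 2.58 − 2.58X; [E] = 2.58X; [G] = 2.58X.
Kc = [E] [G] / ([F]).
Equating to 0.051 mol/L: the physical root is X = 0.131.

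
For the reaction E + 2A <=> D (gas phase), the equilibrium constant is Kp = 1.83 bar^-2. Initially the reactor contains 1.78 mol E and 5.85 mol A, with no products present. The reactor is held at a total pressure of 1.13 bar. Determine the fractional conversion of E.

X = 0.527

Let X = conversion of E (basis 1.78 mol E); extent of reaction ξ = 1.78X.
Moles: n_E = 1.78 − 1.78X; n_A = 5.85 − 3.56X; n_D = 1.78X.
Summing: n_T = 7.63 − 3.56X.
y_i = n_i/n_T, p_i = y_i·P. Kp = p_D / (p_E p_A^2).
This yields a degree-3 equation in X; solving on (0,1), X = 0.527.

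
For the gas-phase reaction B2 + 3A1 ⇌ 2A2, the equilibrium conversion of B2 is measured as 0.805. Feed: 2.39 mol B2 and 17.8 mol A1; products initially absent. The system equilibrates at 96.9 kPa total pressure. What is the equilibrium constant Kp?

Kp = 0.000519 kPa^-2

Let X = conversion of B2 (basis 2.39 mol B2); extent of reaction ξ = 2.39X.
Species balance: n_B2 = 2.39 − 2.39X; n_A1 = 17.8 − 7.17X; n_A2 = 4.78X.
n_T = Σnᵢ = 20.2 − 4.78X.
At X = 0.805: n_B2 = 0.466, n_A1 = 12, n_A2 = 3.85, n_T = 16.3.
p_i = (n_i/n_T)·P. Kp = p_A2^2 / (p_B2 p_A1^3) = 0.000519 kPa^-2.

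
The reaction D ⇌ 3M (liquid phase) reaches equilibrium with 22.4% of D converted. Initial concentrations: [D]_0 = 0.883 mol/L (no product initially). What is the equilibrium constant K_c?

Let X = conversion of D.
Concentrations: [D] = 0.883 − 0.883X; [M] = 2.65X.
At X = 0.224: [D] = 0.685, [M] = 0.593.
K_c = [M]^3 / ([D]) = 0.305 (mol/L)^2.

K_c = 0.305 (mol/L)^2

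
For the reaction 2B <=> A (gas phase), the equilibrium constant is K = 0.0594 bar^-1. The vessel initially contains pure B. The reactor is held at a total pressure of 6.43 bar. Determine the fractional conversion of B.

Take 1 mol B as basis and let X be its fractional conversion, so ξ = 0.5X.
At extent ξ: n_B = 1 − X; n_A = 0.5X.
n_T = Σnᵢ = 1 − 0.5X.
With p_i = (n_i/n_T)P, K = p_A / (p_B^2).
Equating to 0.0594 bar^-1 and solving on 0 < X < 1: X = 0.371.

X = 0.371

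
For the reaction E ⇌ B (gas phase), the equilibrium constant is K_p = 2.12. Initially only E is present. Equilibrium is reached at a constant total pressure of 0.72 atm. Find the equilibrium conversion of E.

Basis: 1 mol E initially; let X = conversion of E. Extent ξ = X.
Moles: n_E = 1 − X; n_B = X.
n_T stays at 1 (no change in mole number).
With p_i = (n_i/n_T)P, K_p = p_B / (p_E).
Setting this equal to 2.12 and taking the physical root (0 < X < 1) gives X = 0.679.

X = 0.679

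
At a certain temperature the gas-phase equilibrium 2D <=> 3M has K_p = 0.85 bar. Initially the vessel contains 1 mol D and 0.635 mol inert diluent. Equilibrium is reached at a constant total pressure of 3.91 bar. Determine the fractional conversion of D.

X = 0.362

Basis: 1 mol D initially; let X = conversion of D. Extent ξ = 0.5X.
At extent ξ: n_D = 1 − X; n_M = 1.5X; n_I = 0.635 (inert).
Summing: n_T = 1.64 + 0.5X.
y_i = n_i/n_T, p_i = y_i·P. K_p = p_M^3 / (p_D^2).
Setting this equal to 0.85 bar and taking the physical root (0 < X < 1) gives X = 0.362.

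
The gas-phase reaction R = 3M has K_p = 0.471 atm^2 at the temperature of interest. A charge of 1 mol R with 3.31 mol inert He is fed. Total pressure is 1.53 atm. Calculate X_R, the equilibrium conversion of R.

X = 0.476

Take 1 mol R as basis and let X be its fractional conversion, so ξ = X.
Species balance: n_R = 1 − X; n_M = 3X; n_I = 3.31 (inert).
Summing: n_T = 4.31 + 2X.
Mole fractions y_i = n_i/n_T; K_p = p_M^3 / (p_R) with p_i = y_i·P.
Substituting and setting equal to 0.471 atm^2 gives a polynomial in X; the root in (0,1) is X = 0.476.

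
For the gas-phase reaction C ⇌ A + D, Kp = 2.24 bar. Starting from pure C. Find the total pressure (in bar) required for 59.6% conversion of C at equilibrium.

Basis: 1 mol C initially; let X = conversion of C. Extent ξ = X.
Moles: n_C = 1 − X; n_A = X; n_D = X.
Total moles n_T = 1 + X.
Kp = p_A p_D / (p_C) with p_i = (n_i/n_T)·P.
At X = 0.596: the mole-fraction product g(X) = Π y_i^ν_i = 0.5509. Since Kp = g(X)·P^{1}, P = (Kp/g)^(1/1) = (2.24/0.5509)^(1/1) = 4.07 bar.

P = 4.07 bar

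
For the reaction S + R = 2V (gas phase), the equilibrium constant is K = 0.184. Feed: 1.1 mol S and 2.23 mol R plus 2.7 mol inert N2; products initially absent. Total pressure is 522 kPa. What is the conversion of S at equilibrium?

X = 0.248

Let X = conversion of S (basis 1.1 mol S); extent of reaction ξ = 1.1X.
At extent ξ: n_S = 1.1 − 1.1X; n_R = 2.23 − 1.1X; n_V = 2.2X; n_I = 2.7 (inert).
n_T stays at 6.03 (no change in mole number).
Mole fractions y_i = n_i/n_T; K = p_V^2 / (p_S p_R) with p_i = y_i·P.
Setting this equal to 0.184 and taking the physical root (0 < X < 1) gives X = 0.248.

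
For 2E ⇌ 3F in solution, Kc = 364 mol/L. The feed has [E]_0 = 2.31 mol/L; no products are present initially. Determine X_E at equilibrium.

Let X = conversion of E; extent ξ = 2.31X/2 mol/L.
Concentrations: [E] = 2.31 − 2.31X; [F] = 3.46X.
Kc = [F]^3 / ([E]^2).
This equals 364 at X = 0.879 (the root in 0 < X < 1).

X = 0.879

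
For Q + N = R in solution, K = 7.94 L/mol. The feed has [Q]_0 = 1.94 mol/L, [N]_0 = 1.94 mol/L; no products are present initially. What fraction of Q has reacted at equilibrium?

X = 0.776

Let X = conversion of Q; extent ξ = 1.94·X mol/L.
Concentrations: [Q] = 1.94 − 1.94X; [N] = 1.94 − 1.94X; [R] = 1.94X.
K = [R] / ([Q] [N]).
Solving K = 7.94 for X ∈ (0,1): X = 0.776.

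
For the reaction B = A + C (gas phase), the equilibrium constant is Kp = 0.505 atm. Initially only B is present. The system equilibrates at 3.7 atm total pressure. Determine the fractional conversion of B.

Take 1 mol B as basis and let X be its fractional conversion, so ξ = X.
Mole table: n_B = 1 − X; n_A = X; n_C = X.
Total moles n_T = 1 + X.
With p_i = (n_i/n_T)P, Kp = p_A p_C / (p_B).
Setting this equal to 0.505 atm and taking the physical root (0 < X < 1) gives X = 0.347.

X = 0.347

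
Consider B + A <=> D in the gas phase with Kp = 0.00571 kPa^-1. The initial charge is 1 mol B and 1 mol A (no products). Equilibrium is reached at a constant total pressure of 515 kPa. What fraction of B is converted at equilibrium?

X = 0.496

Take 1 mol B as basis and let X be its fractional conversion, so ξ = X.
At extent ξ: n_B = 1 − X; n_A = 1 − X; n_D = X.
n_T = Σnᵢ = 2 − X.
Mole fractions y_i = n_i/n_T; Kp = p_D / (p_B p_A) with p_i = y_i·P.
Substituting and setting equal to 0.00571 kPa^-1 gives a polynomial in X; the root in (0,1) is X = 0.496.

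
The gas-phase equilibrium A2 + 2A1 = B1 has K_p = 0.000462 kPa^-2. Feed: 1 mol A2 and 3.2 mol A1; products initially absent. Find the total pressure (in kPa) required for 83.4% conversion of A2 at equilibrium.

P = 172 kPa

Take 1 mol A2 as basis and let X be its fractional conversion, so ξ = X.
At extent ξ: n_A2 = 1 − X; n_A1 = 3.2 − 2X; n_B1 = X.
Total moles n_T = 4.2 − 2X.
K_p = p_B1 / (p_A2 p_A1^2) with p_i = (n_i/n_T)·P.
At X = 0.834: the mole-fraction product g(X) = Π y_i^ν_i = 13.72. Since K_p = g(X)·P^{-2}, P = (g/K_p)^(1/2) = (13.72/0.000462)^(1/2) = 172 kPa.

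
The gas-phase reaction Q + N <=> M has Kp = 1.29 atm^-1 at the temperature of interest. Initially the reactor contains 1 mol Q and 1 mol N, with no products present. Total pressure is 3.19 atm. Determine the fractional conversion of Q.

Let X = conversion of Q (basis 1 mol Q); extent of reaction ξ = X.
Moles: n_Q = 1 − X; n_N = 1 − X; n_M = X.
n_T = Σnᵢ = 2 − X.
y_i = n_i/n_T, p_i = y_i·P. Kp = p_M / (p_Q p_N).
This yields a degree-2 equation in X; solving on (0,1), X = 0.558.

X = 0.558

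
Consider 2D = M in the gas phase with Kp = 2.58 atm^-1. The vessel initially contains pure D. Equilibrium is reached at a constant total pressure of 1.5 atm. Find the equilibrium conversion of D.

Let X = conversion of D (basis 1 mol D); extent of reaction ξ = 0.5X.
Moles: n_D = 1 − X; n_M = 0.5X.
n_T = Σnᵢ = 1 − 0.5X.
Mole fractions y_i = n_i/n_T; Kp = p_M / (p_D^2) with p_i = y_i·P.
Setting this equal to 2.58 atm^-1 and taking the physical root (0 < X < 1) gives X = 0.754.

X = 0.754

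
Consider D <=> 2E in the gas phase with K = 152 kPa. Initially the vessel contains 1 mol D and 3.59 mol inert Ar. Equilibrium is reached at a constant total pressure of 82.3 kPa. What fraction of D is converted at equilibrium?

X = 0.764

Let X = conversion of D (basis 1 mol D); extent of reaction ξ = X.
At extent ξ: n_D = 1 − X; n_E = 2X; n_I = 3.59 (inert).
Summing: n_T = 4.59 + X.
Mole fractions y_i = n_i/n_T; K = p_E^2 / (p_D) with p_i = y_i·P.
Equating to 152 kPa and solving on 0 < X < 1: X = 0.764.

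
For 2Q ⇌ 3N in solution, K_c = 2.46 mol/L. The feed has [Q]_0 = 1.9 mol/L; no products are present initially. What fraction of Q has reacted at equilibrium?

X = 0.474

Let X = conversion of Q; extent ξ = 1.9X/2 mol/L.
Concentrations: [Q] = 1.9 − 1.9X; [N] = 2.85X.
K_c = [N]^3 / ([Q]^2).
Solving K_c = 2.46 for X ∈ (0,1): X = 0.474.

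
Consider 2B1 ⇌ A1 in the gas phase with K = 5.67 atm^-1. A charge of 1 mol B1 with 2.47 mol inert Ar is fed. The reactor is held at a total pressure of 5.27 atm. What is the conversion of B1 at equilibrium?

Let X = conversion of B1 (basis 1 mol B1); extent of reaction ξ = 0.5X.
Mole table: n_B1 = 1 − X; n_A1 = 0.5X; n_I = 2.47 (inert).
n_T = Σnᵢ = 3.47 − 0.5X.
With p_i = (n_i/n_T)P, K = p_A1 / (p_B1^2).
Substituting and setting equal to 5.67 atm^-1 gives a polynomial in X; the root in (0,1) is X = 0.798.

X = 0.798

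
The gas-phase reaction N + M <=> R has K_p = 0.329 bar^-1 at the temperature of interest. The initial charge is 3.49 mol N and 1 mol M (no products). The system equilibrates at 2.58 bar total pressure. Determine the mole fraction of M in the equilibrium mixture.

Take 1 mol M as basis and let X be its fractional conversion, so ξ = X.
Mole table: n_N = 3.49 − X; n_M = 1 − X; n_R = X.
Summing: n_T = 4.49 − X.
y_i = n_i/n_T, p_i = y_i·P. K_p = p_R / (p_N p_M).
Equating to 0.329 bar^-1 and solving on 0 < X < 1: X = 0.391.
Then n_M = 0.609, n_T = 4.1, so y_M = 0.149.

y_M = 0.149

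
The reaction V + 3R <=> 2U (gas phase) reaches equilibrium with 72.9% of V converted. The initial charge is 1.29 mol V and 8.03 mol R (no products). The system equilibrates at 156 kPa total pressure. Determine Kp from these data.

Kp = 0.000163 kPa^-2

Let X = conversion of V (basis 1.29 mol V); extent of reaction ξ = 1.29X.
Moles: n_V = 1.29 − 1.29X; n_R = 8.03 − 3.87X; n_U = 2.58X.
Total moles n_T = 9.32 − 2.58X.
At X = 0.729: n_V = 0.35, n_R = 5.21, n_U = 1.88, n_T = 7.44.
p_i = (n_i/n_T)·P. Kp = p_U^2 / (p_V p_R^3) = 0.000163 kPa^-2.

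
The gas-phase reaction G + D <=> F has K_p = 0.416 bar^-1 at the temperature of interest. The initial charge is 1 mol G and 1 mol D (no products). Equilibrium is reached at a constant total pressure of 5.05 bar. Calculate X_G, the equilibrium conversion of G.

Take 1 mol G as basis and let X be its fractional conversion, so ξ = X.
Species balance: n_G = 1 − X; n_D = 1 − X; n_F = X.
n_T = Σnᵢ = 2 − X.
Mole fractions y_i = n_i/n_T; K_p = p_F / (p_G p_D) with p_i = y_i·P.
Setting this equal to 0.416 bar^-1 and taking the physical root (0 < X < 1) gives X = 0.432.

X = 0.432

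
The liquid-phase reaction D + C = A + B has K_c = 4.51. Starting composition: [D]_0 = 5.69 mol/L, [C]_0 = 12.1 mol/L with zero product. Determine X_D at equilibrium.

X = 0.867

Let X = conversion of D; extent ξ = 5.69·X mol/L.
Concentrations: [D] = 5.69 − 5.69X; [C] = 12.1 − 5.69X; [A] = 5.69X; [B] = 5.69X.
K_c = [A] [B] / ([D] [C]).
Equating to 4.51: the physical root is X = 0.867.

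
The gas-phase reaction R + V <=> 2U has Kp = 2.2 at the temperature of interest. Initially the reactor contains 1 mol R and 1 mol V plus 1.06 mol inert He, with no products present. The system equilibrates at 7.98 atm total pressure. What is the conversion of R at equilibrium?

Basis: 1 mol R initially; let X = conversion of R. Extent ξ = X.
Moles: n_R = 1 − X; n_V = 1 − X; n_U = 2X; n_I = 1.06 (inert).
Since Δν = 0, n_T = 3.06 throughout.
Mole fractions y_i = n_i/n_T; Kp = p_U^2 / (p_R p_V) with p_i = y_i·P.
Setting this equal to 2.2 and taking the physical root (0 < X < 1) gives X = 0.426.

X = 0.426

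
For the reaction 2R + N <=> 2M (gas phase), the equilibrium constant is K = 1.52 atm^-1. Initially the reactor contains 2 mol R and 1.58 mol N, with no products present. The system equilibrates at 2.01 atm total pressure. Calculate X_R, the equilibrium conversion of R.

Let X = conversion of R (basis 2 mol R); extent of reaction ξ = X.
Species balance: n_R = 2 − 2X; n_N = 1.58 − X; n_M = 2X.
Summing: n_T = 3.58 − X.
Mole fractions y_i = n_i/n_T; K = p_M^2 / (p_R^2 p_N) with p_i = y_i·P.
Substituting and setting equal to 1.52 atm^-1 gives a polynomial in X; the root in (0,1) is X = 0.508.

X = 0.508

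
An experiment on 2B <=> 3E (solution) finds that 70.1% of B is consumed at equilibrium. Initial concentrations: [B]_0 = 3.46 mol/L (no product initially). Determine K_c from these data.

Let X = conversion of B.
Concentrations: [B] = 3.46 − 3.46X; [E] = 5.19X.
At X = 0.701: [B] = 1.03, [E] = 3.64.
K_c = [E]^3 / ([B]^2) = 45 mol/L.

K_c = 45 mol/L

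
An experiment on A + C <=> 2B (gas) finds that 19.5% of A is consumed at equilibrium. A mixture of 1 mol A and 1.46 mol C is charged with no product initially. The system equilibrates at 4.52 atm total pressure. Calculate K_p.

Take 1 mol A as basis and let X be its fractional conversion, so ξ = X.
Moles: n_A = 1 − X; n_C = 1.46 − X; n_B = 2X.
Total moles n_T = 2.46 (Δν = 0, constant).
At X = 0.195: n_A = 0.805, n_C = 1.26, n_B = 0.39, n_T = 2.46.
p_i = (n_i/n_T)·P. K_p = p_B^2 / (p_A p_C) = 0.149.

K_p = 0.149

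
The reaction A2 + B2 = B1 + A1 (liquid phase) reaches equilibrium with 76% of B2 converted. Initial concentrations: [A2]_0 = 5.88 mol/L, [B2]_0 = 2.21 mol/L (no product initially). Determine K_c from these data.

K_c = 1.27

Let X = conversion of B2.
Concentrations: [A2] = 5.88 − 2.21X; [B2] = 2.21 − 2.21X; [B1] = 2.21X; [A1] = 2.21X.
At X = 0.76: [A2] = 4.2, [B2] = 0.53, [B1] = 1.68, [A1] = 1.68.
K_c = [B1] [A1] / ([A2] [B2]) = 1.27.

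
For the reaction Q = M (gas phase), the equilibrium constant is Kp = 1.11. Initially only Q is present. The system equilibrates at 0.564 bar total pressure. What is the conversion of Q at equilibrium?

Basis: 1 mol Q initially; let X = conversion of Q. Extent ξ = X.
At extent ξ: n_Q = 1 − X; n_M = X.
n_T stays at 1 (no change in mole number).
Mole fractions y_i = n_i/n_T; Kp = p_M / (p_Q) with p_i = y_i·P.
Substituting and setting equal to 1.11 gives a polynomial in X; the root in (0,1) is X = 0.526.

X = 0.526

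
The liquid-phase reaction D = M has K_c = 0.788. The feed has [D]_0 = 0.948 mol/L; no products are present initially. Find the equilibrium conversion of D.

Let X = conversion of D; extent ξ = 0.948·X mol/L.
Concentrations: [D] = 0.948 − 0.948X; [M] = 0.948X.
K_c = [M] / ([D]).
Equating to 0.788: the physical root is X = 0.441.

X = 0.441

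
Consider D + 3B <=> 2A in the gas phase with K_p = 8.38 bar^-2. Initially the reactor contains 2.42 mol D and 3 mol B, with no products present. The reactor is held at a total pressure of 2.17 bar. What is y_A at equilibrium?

Take 3 mol B as basis and let X be its fractional conversion, so ξ = X.
Moles: n_D = 2.42 − X; n_B = 3 − 3X; n_A = 2X.
Summing: n_T = 5.42 − 2X.
Mole fractions y_i = n_i/n_T; K_p = p_A^2 / (p_D p_B^3) with p_i = y_i·P.
This yields a degree-4 equation in X; solving on (0,1), X = 0.734.
Then n_A = 1.47, n_T = 3.95, so y_A = 0.372.

y_A = 0.372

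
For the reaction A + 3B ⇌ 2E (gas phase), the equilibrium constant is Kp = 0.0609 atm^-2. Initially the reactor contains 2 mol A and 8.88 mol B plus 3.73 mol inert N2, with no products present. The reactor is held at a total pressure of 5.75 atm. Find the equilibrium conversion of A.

X = 0.448

Basis: 2 mol A initially; let X = conversion of A. Extent ξ = 2X.
Mole table: n_A = 2 − 2X; n_B = 8.88 − 6X; n_E = 4X; n_I = 3.73 (inert).
n_T = Σnᵢ = 14.6 − 4X.
y_i = n_i/n_T, p_i = y_i·P. Kp = p_E^2 / (p_A p_B^3).
Equating to 0.0609 atm^-2 and solving on 0 < X < 1: X = 0.448.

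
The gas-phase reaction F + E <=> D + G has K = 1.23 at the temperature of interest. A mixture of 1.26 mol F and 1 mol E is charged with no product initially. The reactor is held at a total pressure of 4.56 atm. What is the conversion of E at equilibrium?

Basis: 1 mol E initially; let X = conversion of E. Extent ξ = X.
At extent ξ: n_F = 1.26 − X; n_E = 1 − X; n_D = X; n_G = X.
Since Δν = 0, n_T = 2.26 throughout.
With p_i = (n_i/n_T)P, K = p_D p_G / (p_F p_E).
Setting this equal to 1.23 and taking the physical root (0 < X < 1) gives X = 0.586.

X = 0.586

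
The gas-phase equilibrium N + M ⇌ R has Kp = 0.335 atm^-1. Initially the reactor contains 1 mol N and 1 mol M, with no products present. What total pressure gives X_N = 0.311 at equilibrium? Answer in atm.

P = 3.3 atm

Let X = conversion of N (basis 1 mol N); extent of reaction ξ = X.
Species balance: n_N = 1 − X; n_M = 1 − X; n_R = X.
Total moles n_T = 2 − X.
Kp = p_R / (p_N p_M) with p_i = (n_i/n_T)·P.
At X = 0.311: the mole-fraction product g(X) = Π y_i^ν_i = 1.107. Since Kp = g(X)·P^{-1}, P = (g/Kp)^(1/1) = (1.107/0.335)^(1/1) = 3.3 atm.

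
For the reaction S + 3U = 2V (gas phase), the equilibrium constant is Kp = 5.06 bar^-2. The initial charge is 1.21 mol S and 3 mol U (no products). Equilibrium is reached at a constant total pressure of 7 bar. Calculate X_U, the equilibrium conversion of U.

X = 0.812

Let X = conversion of U (basis 3 mol U); extent of reaction ξ = X.
Species balance: n_S = 1.21 − X; n_U = 3 − 3X; n_V = 2X.
Summing: n_T = 4.21 − 2X.
With p_i = (n_i/n_T)P, Kp = p_V^2 / (p_S p_U^3).
This yields a degree-4 equation in X; solving on (0,1), X = 0.812.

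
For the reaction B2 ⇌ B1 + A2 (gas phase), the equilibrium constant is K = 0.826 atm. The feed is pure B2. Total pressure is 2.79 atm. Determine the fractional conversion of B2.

X = 0.478

Let X = conversion of B2 (basis 1 mol B2); extent of reaction ξ = X.
Species balance: n_B2 = 1 − X; n_B1 = X; n_A2 = X.
Summing: n_T = 1 + X.
With p_i = (n_i/n_T)P, K = p_B1 p_A2 / (p_B2).
This yields a degree-2 equation in X; solving on (0,1), X = 0.478.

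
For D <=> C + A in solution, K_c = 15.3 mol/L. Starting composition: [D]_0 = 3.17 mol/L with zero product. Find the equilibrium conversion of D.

X = 0.850

Let X = conversion of D; extent ξ = 3.17·X mol/L.
Concentrations: [D] = 3.17 − 3.17X; [C] = 3.17X; [A] = 3.17X.
K_c = [C] [A] / ([D]).
Solving K_c = 15.3 for X ∈ (0,1): X = 0.850.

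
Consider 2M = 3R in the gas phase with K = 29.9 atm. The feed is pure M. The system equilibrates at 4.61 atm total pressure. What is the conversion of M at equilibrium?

Basis: 1 mol M initially; let X = conversion of M. Extent ξ = 0.5X.
Moles: n_M = 1 − X; n_R = 1.5X.
Summing: n_T = 1 + 0.5X.
Mole fractions y_i = n_i/n_T; K = p_R^3 / (p_M^2) with p_i = y_i·P.
Equating to 29.9 atm and solving on 0 < X < 1: X = 0.663.

X = 0.663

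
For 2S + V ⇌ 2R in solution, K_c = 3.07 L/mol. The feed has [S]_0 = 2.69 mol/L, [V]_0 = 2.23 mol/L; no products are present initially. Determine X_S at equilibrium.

Let X = conversion of S; extent ξ = 2.69X/2 mol/L.
Concentrations: [S] = 2.69 − 2.69X; [V] = 2.23 − 1.34X; [R] = 2.69X.
K_c = [R]^2 / ([S]^2 [V]).
This equals 3.07 at X = 0.669 (the root in 0 < X < 1).

X = 0.669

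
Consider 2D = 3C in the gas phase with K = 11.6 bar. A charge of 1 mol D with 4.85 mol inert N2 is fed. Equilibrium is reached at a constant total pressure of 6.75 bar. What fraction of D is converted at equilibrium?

X = 0.682

Let X = conversion of D (basis 1 mol D); extent of reaction ξ = 0.5X.
Mole table: n_D = 1 − X; n_C = 1.5X; n_I = 4.85 (inert).
Total moles n_T = 5.85 + 0.5X.
Mole fractions y_i = n_i/n_T; K = p_C^3 / (p_D^2) with p_i = y_i·P.
Equating to 11.6 bar and solving on 0 < X < 1: X = 0.682.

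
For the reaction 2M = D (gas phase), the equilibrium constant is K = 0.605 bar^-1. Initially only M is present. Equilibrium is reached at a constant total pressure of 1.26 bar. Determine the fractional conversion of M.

X = 0.503

Take 1 mol M as basis and let X be its fractional conversion, so ξ = 0.5X.
Mole table: n_M = 1 − X; n_D = 0.5X.
Summing: n_T = 1 − 0.5X.
Mole fractions y_i = n_i/n_T; K = p_D / (p_M^2) with p_i = y_i·P.
Equating to 0.605 bar^-1 and solving on 0 < X < 1: X = 0.503.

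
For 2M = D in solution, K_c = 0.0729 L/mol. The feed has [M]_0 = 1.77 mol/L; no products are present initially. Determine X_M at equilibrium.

X = 0.175

Let X = conversion of M; extent ξ = 1.77X/2 mol/L.
Concentrations: [M] = 1.77 − 1.77X; [D] = 0.885X.
K_c = [D] / ([M]^2).
Solving K_c = 0.0729 for X ∈ (0,1): X = 0.175.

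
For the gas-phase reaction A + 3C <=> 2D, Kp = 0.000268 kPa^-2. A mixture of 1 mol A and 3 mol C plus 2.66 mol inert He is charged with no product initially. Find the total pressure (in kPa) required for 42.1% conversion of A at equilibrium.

P = 172 kPa

Basis: 1 mol A initially; let X = conversion of A. Extent ξ = X.
Mole table: n_A = 1 − X; n_C = 3 − 3X; n_D = 2X; n_I = 2.66 (inert).
Summing: n_T = 6.66 − 2X.
Kp = p_D^2 / (p_A p_C^3) with p_i = (n_i/n_T)·P.
At X = 0.421: the mole-fraction product g(X) = Π y_i^ν_i = 7.908. Since Kp = g(X)·P^{-2}, P = (g/Kp)^(1/2) = (7.908/0.000268)^(1/2) = 172 kPa.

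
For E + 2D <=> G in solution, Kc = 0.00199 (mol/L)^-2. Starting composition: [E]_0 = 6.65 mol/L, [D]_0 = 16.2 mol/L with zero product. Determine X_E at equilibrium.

X = 0.249

Let X = conversion of E; extent ξ = 6.65·X mol/L.
Concentrations: [E] = 6.65 − 6.65X; [D] = 16.2 − 13.3X; [G] = 6.65X.
Kc = [G] / ([E] [D]^2).
Equating to 0.00199 (mol/L)^-2: the physical root is X = 0.249.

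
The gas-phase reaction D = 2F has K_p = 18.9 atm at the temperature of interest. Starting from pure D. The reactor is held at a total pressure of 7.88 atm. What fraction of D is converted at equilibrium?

Let X = conversion of D (basis 1 mol D); extent of reaction ξ = X.
Moles: n_D = 1 − X; n_F = 2X.
Total moles n_T = 1 + X.
y_i = n_i/n_T, p_i = y_i·P. K_p = p_F^2 / (p_D).
This yields a degree-2 equation in X; solving on (0,1), X = 0.612.

X = 0.612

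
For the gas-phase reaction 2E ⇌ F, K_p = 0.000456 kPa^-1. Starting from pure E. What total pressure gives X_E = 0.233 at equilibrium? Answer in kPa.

P = 384 kPa

Basis: 1 mol E initially; let X = conversion of E. Extent ξ = 0.5X.
At extent ξ: n_E = 1 − X; n_F = 0.5X.
Summing: n_T = 1 − 0.5X.
K_p = p_F / (p_E^2) with p_i = (n_i/n_T)·P.
At X = 0.233: the mole-fraction product g(X) = Π y_i^ν_i = 0.175. Since K_p = g(X)·P^{-1}, P = (g/K_p)^(1/1) = (0.175/0.000456)^(1/1) = 384 kPa.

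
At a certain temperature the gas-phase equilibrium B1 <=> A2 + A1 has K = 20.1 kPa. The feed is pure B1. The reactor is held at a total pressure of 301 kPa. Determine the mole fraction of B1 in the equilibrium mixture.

Let X = conversion of B1 (basis 1 mol B1); extent of reaction ξ = X.
Species balance: n_B1 = 1 − X; n_A2 = X; n_A1 = X.
n_T = Σnᵢ = 1 + X.
Mole fractions y_i = n_i/n_T; K = p_A2 p_A1 / (p_B1) with p_i = y_i·P.
Equating to 20.1 kPa and solving on 0 < X < 1: X = 0.250.
Then n_B1 = 0.75, n_T = 1.25, so y_B1 = 0.600.

y_B1 = 0.600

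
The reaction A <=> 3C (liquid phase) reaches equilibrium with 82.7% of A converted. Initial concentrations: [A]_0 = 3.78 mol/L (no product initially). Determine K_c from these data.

Let X = conversion of A.
Concentrations: [A] = 3.78 − 3.78X; [C] = 11.3X.
At X = 0.827: [A] = 0.654, [C] = 9.38.
K_c = [C]^3 / ([A]) = 1.26e+03 (mol/L)^2.

K_c = 1.26e+03 (mol/L)^2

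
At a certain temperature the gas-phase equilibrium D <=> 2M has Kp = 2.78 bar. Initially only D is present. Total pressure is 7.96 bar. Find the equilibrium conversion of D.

Let X = conversion of D (basis 1 mol D); extent of reaction ξ = X.
Moles: n_D = 1 − X; n_M = 2X.
Summing: n_T = 1 + X.
y_i = n_i/n_T, p_i = y_i·P. Kp = p_M^2 / (p_D).
This yields a degree-2 equation in X; solving on (0,1), X = 0.283.

X = 0.283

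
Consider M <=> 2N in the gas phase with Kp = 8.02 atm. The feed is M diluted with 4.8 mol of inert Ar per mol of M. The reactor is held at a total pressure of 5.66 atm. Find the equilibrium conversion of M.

X = 0.755

Take 1 mol M as basis and let X be its fractional conversion, so ξ = X.
Species balance: n_M = 1 − X; n_N = 2X; n_I = 4.8 (inert).
n_T = Σnᵢ = 5.8 + X.
Mole fractions y_i = n_i/n_T; Kp = p_N^2 / (p_M) with p_i = y_i·P.
This yields a degree-2 equation in X; solving on (0,1), X = 0.755.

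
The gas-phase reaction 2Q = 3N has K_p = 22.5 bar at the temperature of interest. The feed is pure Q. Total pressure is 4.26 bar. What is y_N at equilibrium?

Take 1 mol Q as basis and let X be its fractional conversion, so ξ = 0.5X.
Mole table: n_Q = 1 − X; n_N = 1.5X.
n_T = Σnᵢ = 1 + 0.5X.
With p_i = (n_i/n_T)P, K_p = p_N^3 / (p_Q^2).
This yields a degree-3 equation in X; solving on (0,1), X = 0.642.
Then n_N = 0.963, n_T = 1.32, so y_N = 0.729.

y_N = 0.729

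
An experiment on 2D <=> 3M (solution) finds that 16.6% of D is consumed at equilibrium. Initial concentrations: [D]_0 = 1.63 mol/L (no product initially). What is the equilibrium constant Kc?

Kc = 0.0362 mol/L

Let X = conversion of D.
Concentrations: [D] = 1.63 − 1.63X; [M] = 2.44X.
At X = 0.166: [D] = 1.36, [M] = 0.406.
Kc = [M]^3 / ([D]^2) = 0.0362 mol/L.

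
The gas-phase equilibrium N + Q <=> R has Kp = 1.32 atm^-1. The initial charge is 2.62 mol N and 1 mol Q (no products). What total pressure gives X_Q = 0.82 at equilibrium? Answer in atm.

P = 5.37 atm

Let X = conversion of Q (basis 1 mol Q); extent of reaction ξ = X.
Mole table: n_N = 2.62 − X; n_Q = 1 − X; n_R = X.
n_T = Σnᵢ = 3.62 − X.
Kp = p_R / (p_N p_Q) with p_i = (n_i/n_T)·P.
At X = 0.82: the mole-fraction product g(X) = Π y_i^ν_i = 7.086. Since Kp = g(X)·P^{-1}, P = (g/Kp)^(1/1) = (7.086/1.32)^(1/1) = 5.37 atm.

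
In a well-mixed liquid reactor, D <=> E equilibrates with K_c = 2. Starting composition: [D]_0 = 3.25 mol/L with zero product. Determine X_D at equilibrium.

X = 0.667

Let X = conversion of D; extent ξ = 3.25·X mol/L.
Concentrations: [D] = 3.25 − 3.25X; [E] = 3.25X.
K_c = [E] / ([D]).
Setting equal to 2 and solving for X on (0,1) gives X = 0.667.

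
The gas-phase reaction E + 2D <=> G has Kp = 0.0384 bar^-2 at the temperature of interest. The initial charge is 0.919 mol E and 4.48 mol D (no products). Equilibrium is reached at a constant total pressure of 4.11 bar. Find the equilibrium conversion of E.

X = 0.299

Basis: 0.919 mol E initially; let X = conversion of E. Extent ξ = 0.919X.
Moles: n_E = 0.919 − 0.919X; n_D = 4.48 − 1.84X; n_G = 0.919X.
n_T = Σnᵢ = 5.4 − 1.84X.
With p_i = (n_i/n_T)P, Kp = p_G / (p_E p_D^2).
Setting this equal to 0.0384 bar^-2 and taking the physical root (0 < X < 1) gives X = 0.299.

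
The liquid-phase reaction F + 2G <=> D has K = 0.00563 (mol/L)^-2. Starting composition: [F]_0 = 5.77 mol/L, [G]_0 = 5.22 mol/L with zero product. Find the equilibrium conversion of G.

X = 0.198

Let X = conversion of G; extent ξ = 5.22X/2 mol/L.
Concentrations: [F] = 5.77 − 2.61X; [G] = 5.22 − 5.22X; [D] = 2.61X.
K = [D] / ([F] [G]^2).
Setting equal to 0.00563 and solving for X on (0,1) gives X = 0.198.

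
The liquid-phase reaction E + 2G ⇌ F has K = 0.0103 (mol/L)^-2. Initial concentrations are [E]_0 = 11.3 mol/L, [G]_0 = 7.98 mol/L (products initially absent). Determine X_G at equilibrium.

Let X = conversion of G; extent ξ = 7.98X/2 mol/L.
Concentrations: [E] = 11.3 − 3.99X; [G] = 7.98 − 7.98X; [F] = 3.99X.
K = [F] / ([E] [G]^2).
Setting equal to 0.0103 and solving for X on (0,1) gives X = 0.458.

X = 0.458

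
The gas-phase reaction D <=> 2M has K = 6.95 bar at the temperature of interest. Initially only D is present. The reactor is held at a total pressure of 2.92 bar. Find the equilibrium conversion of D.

X = 0.611

Basis: 1 mol D initially; let X = conversion of D. Extent ξ = X.
Mole table: n_D = 1 − X; n_M = 2X.
Summing: n_T = 1 + X.
Mole fractions y_i = n_i/n_T; K = p_M^2 / (p_D) with p_i = y_i·P.
Substituting and setting equal to 6.95 bar gives a polynomial in X; the root in (0,1) is X = 0.611.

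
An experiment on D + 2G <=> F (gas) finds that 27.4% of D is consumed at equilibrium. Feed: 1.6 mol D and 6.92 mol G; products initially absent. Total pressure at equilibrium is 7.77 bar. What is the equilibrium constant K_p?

K_p = 0.01 bar^-2

Take 1.6 mol D as basis and let X be its fractional conversion, so ξ = 1.6X.
Mole table: n_D = 1.6 − 1.6X; n_G = 6.92 − 3.2X; n_F = 1.6X.
Total moles n_T = 8.52 − 3.2X.
At X = 0.274: n_D = 1.16, n_G = 6.04, n_F = 0.438, n_T = 7.64.
p_i = (n_i/n_T)·P. K_p = p_F / (p_D p_G^2) = 0.01 bar^-2.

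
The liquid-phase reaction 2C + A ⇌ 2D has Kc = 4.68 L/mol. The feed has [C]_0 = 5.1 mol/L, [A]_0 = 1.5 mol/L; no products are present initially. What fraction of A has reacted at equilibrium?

X = 0.855

Let X = conversion of A; extent ξ = 1.5·X mol/L.
Concentrations: [C] = 5.1 − 3X; [A] = 1.5 − 1.5X; [D] = 3X.
Kc = [D]^2 / ([C]^2 [A]).
This equals 4.68 at X = 0.855 (the root in 0 < X < 1).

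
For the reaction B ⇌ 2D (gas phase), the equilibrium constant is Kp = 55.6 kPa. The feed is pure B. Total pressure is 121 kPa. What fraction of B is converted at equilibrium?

X = 0.321

Basis: 1 mol B initially; let X = conversion of B. Extent ξ = X.
Mole table: n_B = 1 − X; n_D = 2X.
Total moles n_T = 1 + X.
Mole fractions y_i = n_i/n_T; Kp = p_D^2 / (p_B) with p_i = y_i·P.
This yields a degree-2 equation in X; solving on (0,1), X = 0.321.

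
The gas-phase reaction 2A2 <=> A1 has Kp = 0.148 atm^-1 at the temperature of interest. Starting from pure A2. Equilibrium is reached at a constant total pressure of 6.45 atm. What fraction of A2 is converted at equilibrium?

Let X = conversion of A2 (basis 1 mol A2); extent of reaction ξ = 0.5X.
Moles: n_A2 = 1 − X; n_A1 = 0.5X.
n_T = Σnᵢ = 1 − 0.5X.
With p_i = (n_i/n_T)P, Kp = p_A1 / (p_A2^2).
This yields a degree-2 equation in X; solving on (0,1), X = 0.544.

X = 0.544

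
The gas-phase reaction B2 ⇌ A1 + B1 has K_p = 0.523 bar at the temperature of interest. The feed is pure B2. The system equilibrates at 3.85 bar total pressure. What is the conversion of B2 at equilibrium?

Let X = conversion of B2 (basis 1 mol B2); extent of reaction ξ = X.
At extent ξ: n_B2 = 1 − X; n_A1 = X; n_B1 = X.
Total moles n_T = 1 + X.
With p_i = (n_i/n_T)P, K_p = p_A1 p_B1 / (p_B2).
Substituting and setting equal to 0.523 bar gives a polynomial in X; the root in (0,1) is X = 0.346.

X = 0.346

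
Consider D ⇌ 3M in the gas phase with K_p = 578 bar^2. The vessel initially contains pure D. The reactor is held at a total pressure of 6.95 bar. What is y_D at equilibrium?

Let X = conversion of D (basis 1 mol D); extent of reaction ξ = X.
Species balance: n_D = 1 − X; n_M = 3X.
Total moles n_T = 1 + 2X.
y_i = n_i/n_T, p_i = y_i·P. K_p = p_M^3 / (p_D).
This yields a degree-3 equation in X; solving on (0,1), X = 0.821.
Then n_D = 0.179, n_T = 2.64, so y_D = 0.068.

y_D = 0.068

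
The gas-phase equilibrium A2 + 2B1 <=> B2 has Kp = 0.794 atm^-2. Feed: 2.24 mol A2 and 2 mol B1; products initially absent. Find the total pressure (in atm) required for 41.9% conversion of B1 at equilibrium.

P = 1.58 atm

Take 2 mol B1 as basis and let X be its fractional conversion, so ξ = X.
Mole table: n_A2 = 2.24 − X; n_B1 = 2 − 2X; n_B2 = X.
n_T = Σnᵢ = 4.24 − 2X.
Kp = p_B2 / (p_A2 p_B1^2) with p_i = (n_i/n_T)·P.
At X = 0.419: the mole-fraction product g(X) = Π y_i^ν_i = 1.972. Since Kp = g(X)·P^{-2}, P = (g/Kp)^(1/2) = (1.972/0.794)^(1/2) = 1.58 atm.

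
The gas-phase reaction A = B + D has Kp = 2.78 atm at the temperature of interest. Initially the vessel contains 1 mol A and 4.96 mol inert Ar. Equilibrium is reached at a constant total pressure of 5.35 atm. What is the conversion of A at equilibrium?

Take 1 mol A as basis and let X be its fractional conversion, so ξ = X.
At extent ξ: n_A = 1 − X; n_B = X; n_D = X; n_I = 4.96 (inert).
Total moles n_T = 5.96 + X.
Mole fractions y_i = n_i/n_T; Kp = p_B p_D / (p_A) with p_i = y_i·P.
Setting this equal to 2.78 atm and taking the physical root (0 < X < 1) gives X = 0.812.

X = 0.812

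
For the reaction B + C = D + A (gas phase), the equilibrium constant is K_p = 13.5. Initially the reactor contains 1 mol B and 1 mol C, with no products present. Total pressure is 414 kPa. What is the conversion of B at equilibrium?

X = 0.786

Let X = conversion of B (basis 1 mol B); extent of reaction ξ = X.
Moles: n_B = 1 − X; n_C = 1 − X; n_D = X; n_A = X.
Since Δν = 0, n_T = 2 throughout.
y_i = n_i/n_T, p_i = y_i·P. K_p = p_D p_A / (p_B p_C).
Setting this equal to 13.5 and taking the physical root (0 < X < 1) gives X = 0.786.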